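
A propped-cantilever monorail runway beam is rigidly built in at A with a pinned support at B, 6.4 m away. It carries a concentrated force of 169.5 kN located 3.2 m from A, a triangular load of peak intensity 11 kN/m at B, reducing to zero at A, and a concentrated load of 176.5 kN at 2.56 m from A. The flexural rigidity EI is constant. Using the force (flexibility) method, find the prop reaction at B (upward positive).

Remove the prop at B; the released (primary) structure is a cantilever built in at A.
Deflection at B on the released cantilever, summing each load's contribution:
  point load 169.5 at a = 3.2: Pa²(3L − a)/(6EI) = 4628/EI
  triangular load, peak 11 at the free end: 11w₀L⁴/(120EI) = 1692/EI
  point load 176.5 at a = 2.56: Pa²(3L − a)/(6EI) = 3208/EI
  δ_0 = 9528/EI
Flexibility coefficient — unit upward force at B: δ_{BB} = L³/(3EI) = 87.38/EI.
The prop prevents deflection at B: R_B = δ_0/δ_{BB} = 9528/87.38 = 109 kN.

R_B = 109 kN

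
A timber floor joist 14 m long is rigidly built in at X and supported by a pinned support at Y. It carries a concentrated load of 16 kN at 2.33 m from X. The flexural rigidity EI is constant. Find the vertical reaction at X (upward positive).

R_X = 15.37 kN

Release the roller at Y. Primary structure: cantilever fixed at X.
Free-end deflection of the primary structure under the applied loading (downward +):
  point load 16 at a = 2.33: Pa²(3L − a)/(6EI) = 574.3/EI
Flexibility coefficient — unit upward force at Y: δ_{YY} = L³/(3EI) = 914.7/EI.
Compatibility at Y: δ_0 − R_Y·δ_{YY} = 0, so R_Y = 574.3/914.7 = 0.6279 kN.
Vertical equilibrium: R_X = ΣP − R_Y = 16 − 0.6279 = 15.37 kN.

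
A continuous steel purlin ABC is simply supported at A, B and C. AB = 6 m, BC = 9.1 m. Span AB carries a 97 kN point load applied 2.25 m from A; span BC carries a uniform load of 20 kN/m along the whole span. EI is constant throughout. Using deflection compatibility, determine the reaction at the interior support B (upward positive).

R_B = 172.2 kN

Insert a hinge at B; M_B is the redundant, and each span becomes simply supported.
End slopes at the hinge B, treating each span as simply supported:
  span AB: point load 97 at a = 2.25: Pab(L + a)/(6LEI) = 187.6/EI
  span BC: UDL 20: wL³/(24EI) = 628/EI
  relative rotation θ_0 = (187.6 + 628)/EI = 815.5/EI
A unit hogging moment at B produces rotation L₁/(3EI) + L₂/(3EI) = 5.033/EI.
Slope continuity at B: θ_0 = M_B·5.033/EI, so M_B = 815.5/5.033 = 162 kN·m (hogging).
Span AB, ΣM about A with M_B applied at B: R_B^{AB}·6 = 218.2 + 162, so R_B^{AB} = 63.38 kN and R_A = 97 − 63.38 = 33.62 kN.
Span BC, ΣM about C: R_B^{BC}·9.1 = 828.1 + 162, so R_B^{BC} = 108.8 kN and R_C = 182 − 108.8 = 73.19 kN.
R_B = 63.38 + 108.8 = 172.2 kN.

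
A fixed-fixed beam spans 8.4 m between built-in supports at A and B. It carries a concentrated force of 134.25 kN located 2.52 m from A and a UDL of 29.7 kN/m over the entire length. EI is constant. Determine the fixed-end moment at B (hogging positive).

M_B = 245.7 kN·m

Release both end moments; the primary structure is a simply-supported span AB with redundants M_A and M_B.
Simple-span end rotations at A and B under the given loads:
  at A: point load 134.25 at a = 2.52: Pab(L + b)/(6LEI) = 563.6/EI
  at B: point load 134.25 at a = 2.52: Pab(L + a)/(6LEI) = 431/EI
  at A: UDL 29.7: wL³/(24EI) = 733.5/EI
  at B: UDL 29.7: wL³/(24EI) = 733.5/EI
  θ_A0 = 1297/EI,  θ_B0 = 1164/EI
Flexibility coefficients: a unit moment at one end gives L/(3EI) there and L/(6EI) at the far end, so f₁₁ = f₂₂ = 2.8/EI and f₁₂ = f₂₁ = 1.4/EI.
Compatibility — zero rotation at each built-in end:
  2.8 M_A + 1.4 M_B = 1297
  1.4 M_A + 2.8 M_B = 1164
Solving the pair gives M_A = 340.4 kN·m and M_B = 245.7 kN·m (hogging).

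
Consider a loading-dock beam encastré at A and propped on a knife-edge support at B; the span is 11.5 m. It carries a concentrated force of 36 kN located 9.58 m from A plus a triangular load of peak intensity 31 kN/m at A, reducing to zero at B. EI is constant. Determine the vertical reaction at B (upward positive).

Remove the prop at B; the released (primary) structure is a cantilever built in at A.
Free-end deflection of the primary structure under the applied loading (downward +):
  point load 36 at a = 9.58: Pa²(3L − a)/(6EI) = 13722/EI
  triangular load, peak 31 at the fixed end: w₀L⁴/(30EI) = 18073/EI
  δ_0 = 31795/EI
Tip deflection under a unit load at B: L³/(3EI) = 507/EI.
The prop prevents deflection at B: R_B = δ_0/δ_{BB} = 31795/507 = 62.72 kN.

R_B = 62.72 kN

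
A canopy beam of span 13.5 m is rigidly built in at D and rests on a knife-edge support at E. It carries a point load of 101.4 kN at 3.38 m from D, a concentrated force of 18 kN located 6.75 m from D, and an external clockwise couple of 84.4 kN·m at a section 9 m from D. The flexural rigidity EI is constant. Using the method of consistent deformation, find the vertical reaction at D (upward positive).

Choose R_E as the redundant. The primary structure is the cantilever fixed at D.
Deflection at E on the released cantilever, summing each load's contribution:
  point load 101.4 at a = 3.38: Pa²(3L − a)/(6EI) = 7167/EI
  point load 18 at a = 6.75: Pa²(3L − a)/(6EI) = 4613/EI
  clockwise couple 84.4 at a = 9: M₀a(2L − a)/(2EI) = 6836/EI
  δ_0 = 18616/EI
Tip deflection under a unit load at E: L³/(3EI) = 820.1/EI.
The prop prevents deflection at E: R_E = δ_0/δ_{EE} = 18616/820.1 = 22.7 kN.
Vertical equilibrium: R_D = ΣP − R_E = 119.4 − 22.7 = 96.7 kN.

R_D = 96.7 kN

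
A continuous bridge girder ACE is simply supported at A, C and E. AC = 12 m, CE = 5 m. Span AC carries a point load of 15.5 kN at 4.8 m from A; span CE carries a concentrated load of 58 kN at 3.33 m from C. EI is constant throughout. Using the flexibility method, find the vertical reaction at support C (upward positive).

Insert a hinge at C; M_C is the redundant, and each span becomes simply supported.
End slopes at the hinge C, treating each span as simply supported:
  span AC: point load 15.5 at a = 4.8: Pab(L + a)/(6LEI) = 125/EI
  span CE: point load 58 at a = 3.33: Pab(L + b)/(6LEI) = 71.71/EI
  relative rotation θ_0 = (125 + 71.71)/EI = 196.7/EI
A unit hogging moment at C produces rotation L₁/(3EI) + L₂/(3EI) = 5.667/EI.
Slope continuity at C: θ_0 = M_C·5.667/EI, so M_C = 196.7/5.667 = 34.71 kN·m (hogging).
Span AC, ΣM about A with M_C applied at C: R_C^{AC}·12 = 74.4 + 34.71, so R_C^{AC} = 9.093 kN and R_A = 15.5 − 9.093 = 6.407 kN.
Span CE, ΣM about E: R_C^{CE}·5 = 96.86 + 34.71, so R_C^{CE} = 26.31 kN and R_E = 58 − 26.31 = 31.69 kN.
R_C = 9.093 + 26.31 = 35.41 kN.

R_C = 35.41 kN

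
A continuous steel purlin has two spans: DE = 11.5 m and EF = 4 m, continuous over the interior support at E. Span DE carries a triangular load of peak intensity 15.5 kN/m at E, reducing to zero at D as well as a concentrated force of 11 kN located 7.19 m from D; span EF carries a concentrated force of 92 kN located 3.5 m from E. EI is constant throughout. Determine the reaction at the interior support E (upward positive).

Insert a hinge at E; M_E is the redundant, and each span becomes simply supported.
Rotations at E on the released spans (each span's end-slope, ×1/EI):
  span DE: triangular load, peak 15.5: w₀L³/(45EI) = 523.9/EI
  span DE: point load 11 at a = 7.19: Pab(L + a)/(6LEI) = 92.33/EI
  span EF: point load 92 at a = 3.5: Pab(L + b)/(6LEI) = 30.19/EI
  relative rotation θ_0 = (616.2 + 30.19)/EI = 646.4/EI
A unit hogging moment at E produces rotation L₁/(3EI) + L₂/(3EI) = 5.167/EI.
Slope continuity at E: θ_0 = M_E·5.167/EI, so M_E = 646.4/5.167 = 125.1 kN·m (hogging).
Span DE, ΣM about D with M_E applied at E: R_E^{DE}·11.5 = 762.4 + 125.1, so R_E^{DE} = 77.17 kN and R_D = 100.1 − 77.17 = 22.95 kN.
Span EF, ΣM about F: R_E^{EF}·4 = 46 + 125.1, so R_E^{EF} = 42.78 kN and R_F = 92 − 42.78 = 49.22 kN.
R_E = 77.17 + 42.78 = 119.9 kN.

R_E = 119.9 kN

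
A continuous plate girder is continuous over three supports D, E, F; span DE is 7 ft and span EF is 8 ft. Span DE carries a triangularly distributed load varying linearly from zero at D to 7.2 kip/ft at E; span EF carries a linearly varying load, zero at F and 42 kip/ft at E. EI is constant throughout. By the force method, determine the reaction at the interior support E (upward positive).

R_E = 157.3 kip

Take M_E as the redundant. Released structure: two simple spans DE and EF with a hinge at E.
Rotations at E on the released spans (each span's end-slope, ×1/EI):
  span DE: triangular load, peak 7.2: w₀L³/(45EI) = 54.88/EI
  span EF: triangular load, peak 42: w₀L³/(45EI) = 477.9/EI
  relative rotation θ_0 = (54.88 + 477.9)/EI = 532.7/EI
A unit hogging moment at E produces rotation L₁/(3EI) + L₂/(3EI) = 5/EI.
Slope continuity at E: θ_0 = M_E·5/EI, so M_E = 532.7/5 = 106.5 kip·ft (hogging).
Span DE, ΣM about D with M_E applied at E: R_E^{DE}·7 = 117.6 + 106.5, so R_E^{DE} = 32.02 kip and R_D = 25.2 − 32.02 = -6.821 kip.
Span EF, ΣM about F: R_E^{EF}·8 = 896 + 106.5, so R_E^{EF} = 125.3 kip and R_F = 168 − 125.3 = 42.68 kip.
R_E = 32.02 + 125.3 = 157.3 kip.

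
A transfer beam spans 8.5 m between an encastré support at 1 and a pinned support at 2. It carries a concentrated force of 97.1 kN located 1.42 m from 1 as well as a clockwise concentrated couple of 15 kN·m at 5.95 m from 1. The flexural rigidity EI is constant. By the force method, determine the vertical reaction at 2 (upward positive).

Release the roller at 2. Primary structure: cantilever fixed at 1.
Free-end deflection of the primary structure under the applied loading (downward +):
  point load 97.1 at a = 1.42: Pa²(3L − a)/(6EI) = 785.8/EI
  clockwise couple 15 at a = 5.95: M₀a(2L − a)/(2EI) = 493.1/EI
  δ_0 = 1279/EI
Tip deflection under a unit load at 2: L³/(3EI) = 204.7/EI.
Compatibility at 2: δ_0 − R_2·δ_{22} = 0, so R_2 = 1279/204.7 = 6.247 kN.

R_2 = 6.247 kN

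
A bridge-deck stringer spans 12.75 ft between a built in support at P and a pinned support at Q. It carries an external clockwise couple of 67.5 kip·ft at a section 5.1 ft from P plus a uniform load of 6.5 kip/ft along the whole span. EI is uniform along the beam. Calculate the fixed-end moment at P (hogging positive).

M_P = 134.8 kip·ft

Release the roller at Q. Primary structure: cantilever fixed at P.
Primary-structure tip deflection at Q by superposition:
  clockwise couple 67.5 at a = 5.1: M₀a(2L − a)/(2EI) = 3511/EI
  UDL 6.5: wL⁴/(8EI) = 21472/EI
  δ_0 = 24983/EI
Flexibility coefficient — unit upward force at Q: δ_{QQ} = L³/(3EI) = 690.9/EI.
The prop prevents deflection at Q: R_Q = δ_0/δ_{QQ} = 24983/690.9 = 36.16 kip.
Moment equilibrium about P: M_P = Σ(load moments about P) − R_Q·L = 595.8 − 36.16×12.75 = 134.8 kip·ft.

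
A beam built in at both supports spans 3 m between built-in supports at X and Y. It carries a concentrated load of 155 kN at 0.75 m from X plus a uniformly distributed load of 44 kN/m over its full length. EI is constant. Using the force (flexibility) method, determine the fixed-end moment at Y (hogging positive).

M_Y = 54.8 kN·m

Release both end moments; the primary structure is a simply-supported span XY with redundants M_X and M_Y.
Simple-span end rotations at X and Y under the given loads:
  at X: point load 155 at a = 0.75: Pab(L + b)/(6LEI) = 76.29/EI
  at Y: point load 155 at a = 0.75: Pab(L + a)/(6LEI) = 54.49/EI
  at X: UDL 44: wL³/(24EI) = 49.5/EI
  at Y: UDL 44: wL³/(24EI) = 49.5/EI
  θ_X0 = 125.8/EI,  θ_Y0 = 104/EI
Flexibility coefficients: a unit moment at one end gives L/(3EI) there and L/(6EI) at the far end, so f₁₁ = f₂₂ = 1/EI and f₁₂ = f₂₁ = 0.5/EI.
Compatibility — zero rotation at each built-in end:
  1 M_X + 0.5 M_Y = 125.8
  0.5 M_X + 1 M_Y = 104
Solving the pair gives M_X = 98.39 kN·m and M_Y = 54.8 kN·m (hogging).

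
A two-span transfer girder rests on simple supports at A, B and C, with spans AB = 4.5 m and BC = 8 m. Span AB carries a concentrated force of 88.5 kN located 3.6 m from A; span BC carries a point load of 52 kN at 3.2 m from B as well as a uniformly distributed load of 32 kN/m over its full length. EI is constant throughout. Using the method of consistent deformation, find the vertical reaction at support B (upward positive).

R_B = 311.8 kN

Insert a hinge at B; M_B is the redundant, and each span becomes simply supported.
Rotations at B on the released spans (each span's end-slope, ×1/EI):
  span AB: point load 88.5 at a = 3.6: Pab(L + a)/(6LEI) = 86.02/EI
  span BC: point load 52 at a = 3.2: Pab(L + b)/(6LEI) = 213/EI
  span BC: UDL 32: wL³/(24EI) = 682.7/EI
  relative rotation θ_0 = (86.02 + 895.7)/EI = 981.7/EI
A unit hogging moment at B produces rotation L₁/(3EI) + L₂/(3EI) = 4.167/EI.
Slope continuity at B: θ_0 = M_B·4.167/EI, so M_B = 981.7/4.167 = 235.6 kN·m (hogging).
Span AB, ΣM about A with M_B applied at B: R_B^{AB}·4.5 = 318.6 + 235.6, so R_B^{AB} = 123.2 kN and R_A = 88.5 − 123.2 = -34.66 kN.
Span BC, ΣM about C: R_B^{BC}·8 = 1274 + 235.6, so R_B^{BC} = 188.7 kN and R_C = 308 − 188.7 = 119.3 kN.
R_B = 123.2 + 188.7 = 311.8 kN.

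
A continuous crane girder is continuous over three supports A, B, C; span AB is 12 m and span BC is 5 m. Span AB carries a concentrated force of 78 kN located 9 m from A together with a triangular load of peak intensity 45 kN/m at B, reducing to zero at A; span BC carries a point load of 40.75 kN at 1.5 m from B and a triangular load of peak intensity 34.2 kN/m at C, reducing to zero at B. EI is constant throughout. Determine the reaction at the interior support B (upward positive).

Take M_B as the redundant. Released structure: two simple spans AB and BC with a hinge at B.
Rotations at B on the released spans (each span's end-slope, ×1/EI):
  span AB: point load 78 at a = 9: Pab(L + a)/(6LEI) = 614.2/EI
  span AB: triangular load, peak 45: w₀L³/(45EI) = 1728/EI
  span BC: point load 40.75 at a = 1.5: Pab(L + b)/(6LEI) = 60.62/EI
  span BC: triangular load, peak 34.2: 7w₀L³/(360EI) = 83.12/EI
  relative rotation θ_0 = (2342 + 143.7)/EI = 2486/EI
A unit hogging moment at B produces rotation L₁/(3EI) + L₂/(3EI) = 5.667/EI.
Slope continuity at B: θ_0 = M_B·5.667/EI, so M_B = 2486/5.667 = 438.7 kN·m (hogging).
Span AB, ΣM about A with M_B applied at B: R_B^{AB}·12 = 2862 + 438.7, so R_B^{AB} = 275.1 kN and R_A = 348 − 275.1 = 72.94 kN.
Span BC, ΣM about C: R_B^{BC}·5 = 285.1 + 438.7, so R_B^{BC} = 144.8 kN and R_C = 126.2 − 144.8 = -18.52 kN.
R_B = 275.1 + 144.8 = 419.8 kN.

R_B = 419.8 kN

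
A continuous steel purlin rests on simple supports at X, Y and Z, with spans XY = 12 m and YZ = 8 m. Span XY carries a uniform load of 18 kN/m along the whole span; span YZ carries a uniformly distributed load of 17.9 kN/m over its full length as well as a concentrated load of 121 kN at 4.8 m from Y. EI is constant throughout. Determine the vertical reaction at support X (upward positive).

Insert a hinge at Y; M_Y is the redundant, and each span becomes simply supported.
End slopes at the hinge Y, treating each span as simply supported:
  span XY: UDL 18: wL³/(24EI) = 1296/EI
  span YZ: UDL 17.9: wL³/(24EI) = 381.9/EI
  span YZ: point load 121 at a = 4.8: Pab(L + b)/(6LEI) = 433.7/EI
  relative rotation θ_0 = (1296 + 815.5)/EI = 2112/EI
A unit hogging moment at Y produces rotation L₁/(3EI) + L₂/(3EI) = 6.667/EI.
Compatibility: M_Y·(L₁+L₂)/(3EI) = θ_0, giving M_Y = 316.7 kN·m (hogging).
Span XY, ΣM about X with M_Y applied at Y: R_Y^{XY}·12 = 1296 + 316.7, so R_Y^{XY} = 134.4 kN and R_X = 216 − 134.4 = 81.61 kN.

R_X = 81.61 kN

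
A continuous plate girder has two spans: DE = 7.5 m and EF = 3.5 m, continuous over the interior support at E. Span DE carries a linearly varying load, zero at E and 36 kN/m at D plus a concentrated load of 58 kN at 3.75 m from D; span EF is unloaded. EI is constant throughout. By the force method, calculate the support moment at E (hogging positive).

Release continuity at E by inserting a hinge; the redundant is the internal moment M_E. The primary structure is two simply-supported spans DE and EF.
Rotations at E on the released spans (each span's end-slope, ×1/EI):
  span DE: triangular load, peak 36: 7w₀L³/(360EI) = 295.3/EI
  span DE: point load 58 at a = 3.75: Pab(L + a)/(6LEI) = 203.9/EI
  relative rotation θ_0 = (499.2 + 0)/EI = 499.2/EI
A unit hogging moment at E produces rotation L₁/(3EI) + L₂/(3EI) = 3.667/EI.
Compatibility: M_E·(L₁+L₂)/(3EI) = θ_0, giving M_E = 136.2 kN·m (hogging).

M_E = 136.2 kN·m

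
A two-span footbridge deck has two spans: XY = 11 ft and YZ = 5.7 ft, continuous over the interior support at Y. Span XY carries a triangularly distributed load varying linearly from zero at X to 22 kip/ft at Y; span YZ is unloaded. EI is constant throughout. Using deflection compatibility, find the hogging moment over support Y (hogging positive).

Take M_Y as the redundant. Released structure: two simple spans XY and YZ with a hinge at Y.
End slopes at the hinge Y, treating each span as simply supported:
  span XY: triangular load, peak 22: w₀L³/(45EI) = 650.7/EI
  relative rotation θ_0 = (650.7 + 0)/EI = 650.7/EI
A unit hogging moment at Y produces rotation L₁/(3EI) + L₂/(3EI) = 5.567/EI.
Slope continuity at Y: θ_0 = M_Y·5.567/EI, so M_Y = 650.7/5.567 = 116.9 kip·ft (hogging).

M_Y = 116.9 kip·ft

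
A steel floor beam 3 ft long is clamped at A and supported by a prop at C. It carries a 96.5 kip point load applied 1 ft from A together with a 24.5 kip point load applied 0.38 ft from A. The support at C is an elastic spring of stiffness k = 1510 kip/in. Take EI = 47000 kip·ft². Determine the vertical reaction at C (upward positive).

Choose R_C as the redundant. The primary structure is the cantilever fixed at A.
Downward deflection at the released point C due to the loads:
  point load 96.5 at a = 1: Pa²(3L − a)/(6EI) = 128.7/EI
  point load 24.5 at a = 0.38: Pa²(3L − a)/(6EI) = 5.083/EI
  δ_0 = 133.7/EI
Flexibility coefficient — unit upward force at C: δ_{CC} = L³/(3EI) = 9/EI.
With EI = 47000 kip·ft²: δ_0 = 0.002846 ft and δ_{CC} = 0.000191 ft/kip.
Compatibility — the spring shortens by R_C/k under the reaction it provides: δ_0 − R_C·δ_{CC} = R_C/k. With 1/k = 1/(1510×12) ft/kip = 0.000055 ft/kip, R_C = δ_0 / (δ_{CC} + 1/k) = 0.002846 / (0.000191 + 0.000055) = 11.54 kip.

R_C = 11.54 kip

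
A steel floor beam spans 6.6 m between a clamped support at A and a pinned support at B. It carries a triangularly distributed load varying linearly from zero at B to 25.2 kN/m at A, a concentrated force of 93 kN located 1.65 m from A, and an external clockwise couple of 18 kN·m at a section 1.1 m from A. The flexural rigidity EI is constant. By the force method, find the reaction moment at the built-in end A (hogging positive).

M_A = 183.6 kN·m

Take the reaction at B as the redundant and release it; the primary structure is a cantilever fixed at A.
Deflection at B on the released cantilever, summing each load's contribution:
  triangular load, peak 25.2 at the fixed end: w₀L⁴/(30EI) = 1594/EI
  point load 93 at a = 1.65: Pa²(3L − a)/(6EI) = 765.9/EI
  clockwise couple 18 at a = 1.1: M₀a(2L − a)/(2EI) = 119.8/EI
  δ_0 = 2480/EI
Flexibility coefficient — unit upward force at B: δ_{BB} = L³/(3EI) = 95.83/EI.
The prop prevents deflection at B: R_B = δ_0/δ_{BB} = 2480/95.83 = 25.87 kN.
Moment equilibrium about A: M_A = Σ(load moments about A) − R_B·L = 354.4 − 25.87×6.6 = 183.6 kN·m.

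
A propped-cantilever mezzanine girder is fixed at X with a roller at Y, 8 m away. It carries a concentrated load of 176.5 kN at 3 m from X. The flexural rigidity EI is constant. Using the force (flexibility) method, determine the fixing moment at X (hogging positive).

Remove the prop at Y; the released (primary) structure is a cantilever built in at X.
Primary-structure tip deflection at Y by superposition:
  point load 176.5 at a = 3: Pa²(3L − a)/(6EI) = 5560/EI
Flexibility coefficient — unit upward force at Y: δ_{YY} = L³/(3EI) = 170.7/EI.
Compatibility at Y: δ_0 − R_Y·δ_{YY} = 0, so R_Y = 5560/170.7 = 32.58 kN.
Moment equilibrium about X: M_X = Σ(load moments about X) − R_Y·L = 529.5 − 32.58×8 = 268.9 kN·m.

M_X = 268.9 kN·m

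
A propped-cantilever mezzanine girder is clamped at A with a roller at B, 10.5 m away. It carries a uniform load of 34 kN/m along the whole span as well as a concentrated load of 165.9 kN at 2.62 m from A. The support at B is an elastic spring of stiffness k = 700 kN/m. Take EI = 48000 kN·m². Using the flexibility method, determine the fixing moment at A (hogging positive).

M_A = 988.7 kN·m

Choose R_B as the redundant. The primary structure is the cantilever fixed at A.
Downward deflection at the released point B due to the loads:
  UDL 34: wL⁴/(8EI) = 51659/EI
  point load 165.9 at a = 2.62: Pa²(3L − a)/(6EI) = 5481/EI
  δ_0 = 57140/EI
Tip deflection under a unit load at B: L³/(3EI) = 385.9/EI.
With EI = 48000 kN·m²: δ_0 = 1.1904 m and δ_{BB} = 0.008039 m/kN.
Compatibility — the spring shortens by R_B/k under the reaction it provides: δ_0 − R_B·δ_{BB} = R_B/k. With 1/k = 0.001429 m/kN, R_B = δ_0 / (δ_{BB} + 1/k) = 1.1904 / (0.008039 + 0.001429) = 125.7 kN.
Moment equilibrium about A: M_A = Σ(load moments about A) − R_B·L = 2309 − 125.7×10.5 = 988.7 kN·m.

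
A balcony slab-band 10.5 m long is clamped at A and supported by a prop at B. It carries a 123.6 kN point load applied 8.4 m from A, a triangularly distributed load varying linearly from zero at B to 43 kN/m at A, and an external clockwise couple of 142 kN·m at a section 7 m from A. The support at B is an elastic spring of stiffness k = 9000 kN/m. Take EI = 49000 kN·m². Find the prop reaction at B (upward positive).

Take the reaction at B as the redundant and release it; the primary structure is a cantilever fixed at A.
Downward deflection at the released point B due to the loads:
  point load 123.6 at a = 8.4: Pa²(3L − a)/(6EI) = 33577/EI
  triangular load, peak 43 at the fixed end: w₀L⁴/(30EI) = 17422/EI
  clockwise couple 142 at a = 7: M₀a(2L − a)/(2EI) = 6958/EI
  δ_0 = 57957/EI
Tip deflection under a unit load at B: L³/(3EI) = 385.9/EI.
With EI = 49000 kN·m²: δ_0 = 1.1828 m and δ_{BB} = 0.007875 m/kN.
Compatibility — the spring shortens by R_B/k under the reaction it provides: δ_0 − R_B·δ_{BB} = R_B/k. With 1/k = 0.000111 m/kN, R_B = δ_0 / (δ_{BB} + 1/k) = 1.1828 / (0.007875 + 0.000111) = 148.1 kN.

R_B = 148.1 kN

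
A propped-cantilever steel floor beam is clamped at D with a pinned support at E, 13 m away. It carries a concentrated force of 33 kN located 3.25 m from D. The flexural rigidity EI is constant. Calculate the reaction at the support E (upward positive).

R_E = 2.836 kN

Remove the prop at E; the released (primary) structure is a cantilever built in at D.
Deflection at E on the released cantilever, summing each load's contribution:
  point load 33 at a = 3.25: Pa²(3L − a)/(6EI) = 2077/EI
Flexibility coefficient — unit upward force at E: δ_{EE} = L³/(3EI) = 732.3/EI.
Compatibility at E: δ_0 − R_E·δ_{EE} = 0, so R_E = 2077/732.3 = 2.836 kN.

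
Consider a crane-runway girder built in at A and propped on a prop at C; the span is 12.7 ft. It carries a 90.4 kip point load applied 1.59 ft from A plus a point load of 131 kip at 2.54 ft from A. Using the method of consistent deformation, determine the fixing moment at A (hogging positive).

M_A = 357.4 kip·ft

Take the reaction at C as the redundant and release it; the primary structure is a cantilever fixed at A.
Downward deflection at the released point C due to the loads:
  point load 90.4 at a = 1.59: Pa²(3L − a)/(6EI) = 1391/EI
  point load 131 at a = 2.54: Pa²(3L − a)/(6EI) = 5009/EI
  δ_0 = 6400/EI
Flexibility coefficient — unit upward force at C: δ_{CC} = L³/(3EI) = 682.8/EI.
The prop prevents deflection at C: R_C = δ_0/δ_{CC} = 6400/682.8 = 9.373 kip.
Moment equilibrium about A: M_A = Σ(load moments about A) − R_C·L = 476.5 − 9.373×12.7 = 357.4 kip·ft.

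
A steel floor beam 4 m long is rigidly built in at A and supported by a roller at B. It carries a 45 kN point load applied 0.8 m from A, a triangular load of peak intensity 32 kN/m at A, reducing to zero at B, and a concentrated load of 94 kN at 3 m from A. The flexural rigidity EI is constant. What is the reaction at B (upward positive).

R_B = 74.8 kN

Remove the prop at B; the released (primary) structure is a cantilever built in at A.
Primary-structure tip deflection at B by superposition:
  point load 45 at a = 0.8: Pa²(3L − a)/(6EI) = 53.76/EI
  triangular load, peak 32 at the fixed end: w₀L⁴/(30EI) = 273.1/EI
  point load 94 at a = 3: Pa²(3L − a)/(6EI) = 1269/EI
  δ_0 = 1596/EI
Tip deflection under a unit load at B: L³/(3EI) = 21.33/EI.
The prop prevents deflection at B: R_B = δ_0/δ_{BB} = 1596/21.33 = 74.8 kN.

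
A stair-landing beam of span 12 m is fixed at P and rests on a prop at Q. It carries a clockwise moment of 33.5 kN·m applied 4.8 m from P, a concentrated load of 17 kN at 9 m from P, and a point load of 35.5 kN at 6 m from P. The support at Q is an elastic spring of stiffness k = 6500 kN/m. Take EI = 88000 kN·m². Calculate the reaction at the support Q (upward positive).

Remove the prop at Q; the released (primary) structure is a cantilever built in at P.
Primary-structure tip deflection at Q by superposition:
  clockwise couple 33.5 at a = 4.8: M₀a(2L − a)/(2EI) = 1544/EI
  point load 17 at a = 9: Pa²(3L − a)/(6EI) = 6196/EI
  point load 35.5 at a = 6: Pa²(3L − a)/(6EI) = 6390/EI
  δ_0 = 14130/EI
Tip deflection under a unit load at Q: L³/(3EI) = 576/EI.
With EI = 88000 kN·m²: δ_0 = 0.16057 m and δ_{QQ} = 0.006545 m/kN.
Compatibility — the spring shortens by R_Q/k under the reaction it provides: δ_0 − R_Q·δ_{QQ} = R_Q/k. With 1/k = 0.000154 m/kN, R_Q = δ_0 / (δ_{QQ} + 1/k) = 0.16057 / (0.006545 + 0.000154) = 23.97 kN.

R_Q = 23.97 kN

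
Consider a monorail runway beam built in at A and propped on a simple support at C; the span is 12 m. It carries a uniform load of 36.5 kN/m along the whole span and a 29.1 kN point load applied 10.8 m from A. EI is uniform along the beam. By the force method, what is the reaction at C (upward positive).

R_C = 189 kN

Take the reaction at C as the redundant and release it; the primary structure is a cantilever fixed at A.
Downward deflection at the released point C due to the loads:
  UDL 36.5: wL⁴/(8EI) = 94608/EI
  point load 29.1 at a = 10.8: Pa²(3L − a)/(6EI) = 14256/EI
  δ_0 = 108864/EI
Tip deflection under a unit load at C: L³/(3EI) = 576/EI.
The prop prevents deflection at C: R_C = δ_0/δ_{CC} = 108864/576 = 189 kN.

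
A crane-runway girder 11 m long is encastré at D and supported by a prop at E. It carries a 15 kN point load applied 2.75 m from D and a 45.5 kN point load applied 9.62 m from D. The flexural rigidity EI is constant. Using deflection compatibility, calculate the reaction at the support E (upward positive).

Take the reaction at E as the redundant and release it; the primary structure is a cantilever fixed at D.
Downward deflection at the released point E due to the loads:
  point load 15 at a = 2.75: Pa²(3L − a)/(6EI) = 571.9/EI
  point load 45.5 at a = 9.62: Pa²(3L − a)/(6EI) = 16408/EI
  δ_0 = 16980/EI
Flexibility coefficient — unit upward force at E: δ_{EE} = L³/(3EI) = 443.7/EI.
The prop prevents deflection at E: R_E = δ_0/δ_{EE} = 16980/443.7 = 38.27 kN.

R_E = 38.27 kN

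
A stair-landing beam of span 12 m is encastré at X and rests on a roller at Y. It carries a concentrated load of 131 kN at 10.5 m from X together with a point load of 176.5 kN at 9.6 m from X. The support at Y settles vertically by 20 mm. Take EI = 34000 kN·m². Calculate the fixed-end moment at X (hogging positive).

Remove the prop at Y; the released (primary) structure is a cantilever built in at X.
Primary-structure tip deflection at Y by superposition:
  point load 131 at a = 10.5: Pa²(3L − a)/(6EI) = 61382/EI
  point load 176.5 at a = 9.6: Pa²(3L − a)/(6EI) = 71571/EI
  δ_0 = 132953/EI
Tip deflection under a unit load at Y: L³/(3EI) = 576/EI.
With EI = 34000 kN·m²: δ_0 = 3.9104 m and δ_{YY} = 0.016941 m/kN.
Compatibility — the beam at Y must follow the support down by 0.02 m: δ_0 − R_Y·δ_{YY} = 0.02, so R_Y = (3.9104 − 0.02)/0.016941 = 229.6 kN.
Moment equilibrium about X: M_X = Σ(load moments about X) − R_Y·L = 3070 − 229.6×12 = 314.2 kN·m.

M_X = 314.2 kN·m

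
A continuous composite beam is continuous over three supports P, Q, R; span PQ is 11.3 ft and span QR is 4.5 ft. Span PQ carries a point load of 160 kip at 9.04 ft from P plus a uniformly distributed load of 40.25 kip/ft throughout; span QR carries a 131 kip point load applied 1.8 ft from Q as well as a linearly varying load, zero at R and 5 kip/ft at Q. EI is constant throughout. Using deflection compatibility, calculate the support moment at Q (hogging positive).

Insert a hinge at Q; M_Q is the redundant, and each span becomes simply supported.
Rotations at Q on the released spans (each span's end-slope, ×1/EI):
  span PQ: point load 160 at a = 9.04: Pab(L + a)/(6LEI) = 980.7/EI
  span PQ: UDL 40.25: wL³/(24EI) = 2420/EI
  span QR: point load 131 at a = 1.8: Pab(L + b)/(6LEI) = 169.8/EI
  span QR: triangular load, peak 5: w₀L³/(45EI) = 10.12/EI
  relative rotation θ_0 = (3401 + 179.9)/EI = 3580/EI
A unit hogging moment at Q produces rotation L₁/(3EI) + L₂/(3EI) = 5.267/EI.
Compatibility: M_Q·(L₁+L₂)/(3EI) = θ_0, giving M_Q = 679.8 kip·ft (hogging).

M_Q = 679.8 kip·ft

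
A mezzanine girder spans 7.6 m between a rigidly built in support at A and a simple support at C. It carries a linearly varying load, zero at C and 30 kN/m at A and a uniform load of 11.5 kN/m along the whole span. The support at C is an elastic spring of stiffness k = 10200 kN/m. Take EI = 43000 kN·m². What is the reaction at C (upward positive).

Take the reaction at C as the redundant and release it; the primary structure is a cantilever fixed at A.
Deflection at C on the released cantilever, summing each load's contribution:
  triangular load, peak 30 at the fixed end: w₀L⁴/(30EI) = 3336/EI
  UDL 11.5: wL⁴/(8EI) = 4796/EI
  δ_0 = 8132/EI
Tip deflection under a unit load at C: L³/(3EI) = 146.3/EI.
With EI = 43000 kN·m²: δ_0 = 0.18912 m and δ_{CC} = 0.003403 m/kN.
Compatibility — the spring shortens by R_C/k under the reaction it provides: δ_0 − R_C·δ_{CC} = R_C/k. With 1/k = 0.000098 m/kN, R_C = δ_0 / (δ_{CC} + 1/k) = 0.18912 / (0.003403 + 0.000098) = 54.02 kN.

R_C = 54.02 kN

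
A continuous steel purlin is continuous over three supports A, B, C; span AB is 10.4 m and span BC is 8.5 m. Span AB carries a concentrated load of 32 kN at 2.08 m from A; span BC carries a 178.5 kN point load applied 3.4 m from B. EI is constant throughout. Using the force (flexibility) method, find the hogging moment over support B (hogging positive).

M_B = 148.6 kN·m

Insert a hinge at B; M_B is the redundant, and each span becomes simply supported.
Discontinuity in slope at B on the released structure — sum the simple-span end rotations:
  span AB: point load 32 at a = 2.08: Pab(L + a)/(6LEI) = 110.8/EI
  span BC: point load 178.5 at a = 3.4: Pab(L + b)/(6LEI) = 825.4/EI
  relative rotation θ_0 = (110.8 + 825.4)/EI = 936.1/EI
A unit hogging moment at B produces rotation L₁/(3EI) + L₂/(3EI) = 6.3/EI.
Slope continuity at B: θ_0 = M_B·6.3/EI, so M_B = 936.1/6.3 = 148.6 kN·m (hogging).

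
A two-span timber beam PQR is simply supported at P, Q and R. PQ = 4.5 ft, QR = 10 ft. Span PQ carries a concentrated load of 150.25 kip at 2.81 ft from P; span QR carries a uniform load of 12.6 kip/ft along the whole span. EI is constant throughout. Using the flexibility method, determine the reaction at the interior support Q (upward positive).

Release continuity at Q by inserting a hinge; the redundant is the internal moment M_Q. The primary structure is two simply-supported spans PQ and QR.
Discontinuity in slope at Q on the released structure — sum the simple-span end rotations:
  span PQ: point load 150.25 at a = 2.81: Pab(L + a)/(6LEI) = 193.2/EI
  span QR: UDL 12.6: wL³/(24EI) = 525/EI
  relative rotation θ_0 = (193.2 + 525)/EI = 718.2/EI
A unit hogging moment at Q produces rotation L₁/(3EI) + L₂/(3EI) = 4.833/EI.
Compatibility: M_Q·(L₁+L₂)/(3EI) = θ_0, giving M_Q = 148.6 kip·ft (hogging).
Span PQ, ΣM about P with M_Q applied at Q: R_Q^{PQ}·4.5 = 422.2 + 148.6, so R_Q^{PQ} = 126.8 kip and R_P = 150.2 − 126.8 = 23.41 kip.
Span QR, ΣM about R: R_Q^{QR}·10 = 630 + 148.6, so R_Q^{QR} = 77.86 kip and R_R = 126 − 77.86 = 48.14 kip.
R_Q = 126.8 + 77.86 = 204.7 kip.

R_Q = 204.7 kip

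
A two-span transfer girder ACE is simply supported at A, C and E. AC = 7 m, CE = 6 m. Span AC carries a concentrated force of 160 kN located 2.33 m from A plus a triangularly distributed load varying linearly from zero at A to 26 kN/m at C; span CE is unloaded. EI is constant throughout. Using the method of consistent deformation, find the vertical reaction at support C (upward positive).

Insert a hinge at C; M_C is the redundant, and each span becomes simply supported.
Rotations at C on the released spans (each span's end-slope, ×1/EI):
  span AC: point load 160 at a = 2.33: Pab(L + a)/(6LEI) = 386.7/EI
  span AC: triangular load, peak 26: w₀L³/(45EI) = 198.2/EI
  relative rotation θ_0 = (584.9 + 0)/EI = 584.9/EI
A unit hogging moment at C produces rotation L₁/(3EI) + L₂/(3EI) = 4.333/EI.
Compatibility: M_C·(L₁+L₂)/(3EI) = θ_0, giving M_C = 135 kN·m (hogging).
Span AC, ΣM about A with M_C applied at C: R_C^{AC}·7 = 797.5 + 135, so R_C^{AC} = 133.2 kN and R_A = 251 − 133.2 = 117.8 kN.
Span CE, ΣM about E: R_C^{CE}·6 = 0 + 135, so R_C^{CE} = 22.5 kN and R_E = 0 − 22.5 = -22.5 kN.
R_C = 133.2 + 22.5 = 155.7 kN.

R_C = 155.7 kN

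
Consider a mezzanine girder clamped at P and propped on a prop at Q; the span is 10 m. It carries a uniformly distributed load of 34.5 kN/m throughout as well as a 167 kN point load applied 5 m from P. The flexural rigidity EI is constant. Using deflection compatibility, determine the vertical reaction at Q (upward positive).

Choose R_Q as the redundant. The primary structure is the cantilever fixed at P.
Deflection at Q on the released cantilever, summing each load's contribution:
  UDL 34.5: wL⁴/(8EI) = 43125/EI
  point load 167 at a = 5: Pa²(3L − a)/(6EI) = 17396/EI
  δ_0 = 60521/EI
Flexibility coefficient — unit upward force at Q: δ_{QQ} = L³/(3EI) = 333.3/EI.
Compatibility at Q: δ_0 − R_Q·δ_{QQ} = 0, so R_Q = 60521/333.3 = 181.6 kN.

R_Q = 181.6 kN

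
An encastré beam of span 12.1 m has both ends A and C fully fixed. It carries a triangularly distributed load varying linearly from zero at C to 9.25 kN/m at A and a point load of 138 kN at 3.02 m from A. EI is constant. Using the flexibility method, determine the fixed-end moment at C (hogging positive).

Take the two fixed-end moments M_A, M_C as redundants; the released structure is the simple span AC.
On the primary (simply-supported) span, the end slopes from the loading are:
  at A: triangular load, peak 9.25: w₀L³/(45EI) = 364.2/EI
  at C: triangular load, peak 9.25: 7w₀L³/(360EI) = 318.6/EI
  at A: point load 138 at a = 3.02: Pab(L + b)/(6LEI) = 1104/EI
  at C: point load 138 at a = 3.02: Pab(L + a)/(6LEI) = 788.1/EI
  θ_A0 = 1468/EI,  θ_C0 = 1107/EI
Flexibility coefficients: a unit moment at one end gives L/(3EI) there and L/(6EI) at the far end, so f₁₁ = f₂₂ = 4.033/EI and f₁₂ = f₂₁ = 2.017/EI.
Compatibility — zero rotation at each built-in end:
  4.033 M_A + 2.017 M_C = 1468
  2.017 M_A + 4.033 M_C = 1107
Solving the pair gives M_A = 302.4 kN·m and M_C = 123.2 kN·m (hogging).

M_C = 123.2 kN·m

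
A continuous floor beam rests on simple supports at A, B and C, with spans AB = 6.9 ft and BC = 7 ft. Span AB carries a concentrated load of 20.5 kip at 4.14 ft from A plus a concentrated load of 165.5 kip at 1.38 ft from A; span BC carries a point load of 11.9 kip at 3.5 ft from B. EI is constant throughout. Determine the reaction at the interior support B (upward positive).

R_B = 73.15 kip

Take M_B as the redundant. Released structure: two simple spans AB and BC with a hinge at B.
Rotations at B on the released spans (each span's end-slope, ×1/EI):
  span AB: point load 20.5 at a = 4.14: Pab(L + a)/(6LEI) = 62.46/EI
  span AB: point load 165.5 at a = 1.38: Pab(L + a)/(6LEI) = 252.1/EI
  span BC: point load 11.9 at a = 3.5: Pab(L + b)/(6LEI) = 36.44/EI
  relative rotation θ_0 = (314.6 + 36.44)/EI = 351.1/EI
A unit hogging moment at B produces rotation L₁/(3EI) + L₂/(3EI) = 4.633/EI.
Compatibility: M_B·(L₁+L₂)/(3EI) = θ_0, giving M_B = 75.77 kip·ft (hogging).
Span AB, ΣM about A with M_B applied at B: R_B^{AB}·6.9 = 313.3 + 75.77, so R_B^{AB} = 56.38 kip and R_A = 186 − 56.38 = 129.6 kip.
Span BC, ΣM about C: R_B^{BC}·7 = 41.65 + 75.77, so R_B^{BC} = 16.77 kip and R_C = 11.9 − 16.77 = -4.874 kip.
R_B = 56.38 + 16.77 = 73.15 kip.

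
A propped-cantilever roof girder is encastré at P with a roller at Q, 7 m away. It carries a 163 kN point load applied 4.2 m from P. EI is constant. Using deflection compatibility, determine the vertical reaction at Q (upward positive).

Release the roller at Q. Primary structure: cantilever fixed at P.
Free-end deflection of the primary structure under the applied loading (downward +):
  point load 163 at a = 4.2: Pa²(3L − a)/(6EI) = 8051/EI
Tip deflection under a unit load at Q: L³/(3EI) = 114.3/EI.
The prop prevents deflection at Q: R_Q = δ_0/δ_{QQ} = 8051/114.3 = 70.42 kN.

R_Q = 70.42 kN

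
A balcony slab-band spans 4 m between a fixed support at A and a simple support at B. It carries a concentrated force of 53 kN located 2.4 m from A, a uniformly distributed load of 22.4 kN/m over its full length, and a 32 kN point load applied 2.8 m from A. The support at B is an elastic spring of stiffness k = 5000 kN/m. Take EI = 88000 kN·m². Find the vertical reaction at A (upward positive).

Take the reaction at B as the redundant and release it; the primary structure is a cantilever fixed at A.
Free-end deflection of the primary structure under the applied loading (downward +):
  point load 53 at a = 2.4: Pa²(3L − a)/(6EI) = 488.4/EI
  UDL 22.4: wL⁴/(8EI) = 716.8/EI
  point load 32 at a = 2.8: Pa²(3L − a)/(6EI) = 384.7/EI
  δ_0 = 1590/EI
Tip deflection under a unit load at B: L³/(3EI) = 21.33/EI.
With EI = 88000 kN·m²: δ_0 = 0.018067 m and δ_{BB} = 0.000242 m/kN.
Compatibility — the spring shortens by R_B/k under the reaction it provides: δ_0 − R_B·δ_{BB} = R_B/k. With 1/k = 0.0002 m/kN, R_B = δ_0 / (δ_{BB} + 1/k) = 0.018067 / (0.000242 + 0.0002) = 40.84 kN.
Vertical equilibrium: R_A = ΣP − R_B = 174.6 − 40.84 = 133.8 kN.

R_A = 133.8 kN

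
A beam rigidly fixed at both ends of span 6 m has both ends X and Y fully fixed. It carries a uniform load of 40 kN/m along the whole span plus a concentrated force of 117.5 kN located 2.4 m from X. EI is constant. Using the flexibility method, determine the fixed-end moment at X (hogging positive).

Release both end moments; the primary structure is a simply-supported span XY with redundants M_X and M_Y.
End rotations of the released simple span under the applied load (×1/EI):
  at X: UDL 40: wL³/(24EI) = 360/EI
  at Y: UDL 40: wL³/(24EI) = 360/EI
  at X: point load 117.5 at a = 2.4: Pab(L + b)/(6LEI) = 270.7/EI
  at Y: point load 117.5 at a = 2.4: Pab(L + a)/(6LEI) = 236.9/EI
  θ_X0 = 630.7/EI,  θ_Y0 = 596.9/EI
Flexibility coefficients: a unit moment at one end gives L/(3EI) there and L/(6EI) at the far end, so f₁₁ = f₂₂ = 2/EI and f₁₂ = f₂₁ = 1/EI.
Compatibility — zero rotation at each built-in end:
  2 M_X + 1 M_Y = 630.7
  1 M_X + 2 M_Y = 596.9
Solving the pair gives M_X = 221.5 kN·m and M_Y = 187.7 kN·m (hogging).

M_X = 221.5 kN·m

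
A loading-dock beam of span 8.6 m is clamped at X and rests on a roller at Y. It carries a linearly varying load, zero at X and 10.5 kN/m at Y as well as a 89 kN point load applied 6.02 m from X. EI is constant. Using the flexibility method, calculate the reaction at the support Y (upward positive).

Choose R_Y as the redundant. The primary structure is the cantilever fixed at X.
Downward deflection at the released point Y due to the loads:
  triangular load, peak 10.5 at the free end: 11w₀L⁴/(120EI) = 5265/EI
  point load 89 at a = 6.02: Pa²(3L − a)/(6EI) = 10633/EI
  δ_0 = 15898/EI
Flexibility coefficient — unit upward force at Y: δ_{YY} = L³/(3EI) = 212/EI.
Compatibility at Y: δ_0 − R_Y·δ_{YY} = 0, so R_Y = 15898/212 = 74.98 kN.

R_Y = 74.98 kN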